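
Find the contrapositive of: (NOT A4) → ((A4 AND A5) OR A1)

Contrapositive: NOT ((A4 AND A5) OR A1) → A4
Note: A statement and its contrapositive are logically equivalent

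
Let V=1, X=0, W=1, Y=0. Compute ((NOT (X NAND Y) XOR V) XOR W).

Substituting: ((NOT (0 NAND 0) XOR 1) XOR 1)
= 0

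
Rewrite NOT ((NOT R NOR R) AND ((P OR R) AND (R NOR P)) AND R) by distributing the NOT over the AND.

NOT (NOT R NOR R) OR NOT ((P OR R) AND (R NOR P)) OR NOT R
De Morgan's: NOT(AND of terms) = OR of negations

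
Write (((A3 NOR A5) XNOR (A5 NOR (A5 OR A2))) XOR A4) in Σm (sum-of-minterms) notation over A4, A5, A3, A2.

Σm(0, 3, 4, 5, 6, 7, 9, 10) = (NOT A4 AND NOT A5 AND NOT A3 AND NOT A2) OR (NOT A4 AND NOT A5 AND A3 AND A2) OR (NOT A4 AND A5 AND NOT A3 AND NOT A2) OR (NOT A4 AND A5 AND NOT A3 AND A2) OR (NOT A4 AND A5 AND A3 AND NOT A2) OR (NOT A4 AND A5 AND A3 AND A2) OR (A4 AND NOT A5 AND NOT A3 AND A2) OR (A4 AND NOT A5 AND A3 AND NOT A2)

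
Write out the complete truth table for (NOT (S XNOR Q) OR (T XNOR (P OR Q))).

T | Q | S | P | Output
----------------------
0 | 0 | 0 | 0 | 1
0 | 0 | 0 | 1 | 0
0 | 0 | 1 | 0 | 1
0 | 0 | 1 | 1 | 1
0 | 1 | 0 | 0 | 1
0 | 1 | 0 | 1 | 1
0 | 1 | 1 | 0 | 0
0 | 1 | 1 | 1 | 0
1 | 0 | 0 | 0 | 0
1 | 0 | 0 | 1 | 1
1 | 0 | 1 | 0 | 1
1 | 0 | 1 | 1 | 1
1 | 1 | 0 | 0 | 1
1 | 1 | 0 | 1 | 1
1 | 1 | 1 | 0 | 1
1 | 1 | 1 | 1 | 1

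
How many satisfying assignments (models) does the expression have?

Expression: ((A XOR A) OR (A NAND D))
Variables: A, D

Satisfying assignments: (0,0), (0,1), (1,0)
Count: 3 out of 4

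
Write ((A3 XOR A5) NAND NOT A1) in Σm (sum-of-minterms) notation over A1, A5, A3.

Σm(0, 3, 4, 5, 6, 7) = (NOT A1 AND NOT A5 AND NOT A3) OR (NOT A1 AND A5 AND A3) OR (A1 AND NOT A5 AND NOT A3) OR (A1 AND NOT A5 AND A3) OR (A1 AND A5 AND NOT A3) OR (A1 AND A5 AND A3)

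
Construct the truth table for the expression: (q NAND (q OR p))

p | q | Output
--------------
0 | 0 | 1
0 | 1 | 0
1 | 0 | 1
1 | 1 | 0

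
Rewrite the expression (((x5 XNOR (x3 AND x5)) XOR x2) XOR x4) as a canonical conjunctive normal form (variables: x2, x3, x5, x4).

(x2 OR x3 OR x5 OR NOT x4) AND (x2 OR x3 OR NOT x5 OR x4) AND (x2 OR NOT x3 OR x5 OR NOT x4) AND (x2 OR NOT x3 OR NOT x5 OR NOT x4) AND (NOT x2 OR x3 OR x5 OR x4) AND (NOT x2 OR x3 OR NOT x5 OR NOT x4) AND (NOT x2 OR NOT x3 OR x5 OR x4) AND (NOT x2 OR NOT x3 OR NOT x5 OR x4)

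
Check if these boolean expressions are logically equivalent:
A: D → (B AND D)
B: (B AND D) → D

No, Converse is not equivalent to original (counterexample: D=1, B=0)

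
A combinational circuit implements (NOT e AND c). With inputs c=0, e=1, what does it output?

Substituting: (NOT 1 AND 0)
= 0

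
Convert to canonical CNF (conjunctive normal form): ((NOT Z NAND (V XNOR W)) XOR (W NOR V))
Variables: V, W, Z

(V OR W OR NOT Z) AND (NOT V OR NOT W OR Z)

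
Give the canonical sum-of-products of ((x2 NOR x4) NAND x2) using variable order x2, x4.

Σm(0, 1, 2, 3) = (NOT x2 AND NOT x4) OR (NOT x2 AND x4) OR (x2 AND NOT x4) OR (x2 AND x4)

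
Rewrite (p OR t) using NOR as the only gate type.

((p NOR t) NOR (p NOR t))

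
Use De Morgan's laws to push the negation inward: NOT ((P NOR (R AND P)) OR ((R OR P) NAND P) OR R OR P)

NOT (P NOR (R AND P)) AND NOT ((R OR P) NAND P) AND NOT R AND NOT P
De Morgan's: NOT(OR of terms) = AND of negations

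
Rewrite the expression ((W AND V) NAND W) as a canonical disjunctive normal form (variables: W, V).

(NOT W AND NOT V) OR (NOT W AND V) OR (W AND NOT V)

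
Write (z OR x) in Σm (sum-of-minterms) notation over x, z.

Σm(1, 2, 3) = (NOT x AND z) OR (x AND NOT z) OR (x AND z)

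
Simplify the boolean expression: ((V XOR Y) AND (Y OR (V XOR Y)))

By absorption (E AND (E OR v) = E):
= (V XOR Y)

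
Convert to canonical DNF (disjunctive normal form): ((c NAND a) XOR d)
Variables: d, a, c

(NOT d AND NOT a AND NOT c) OR (NOT d AND NOT a AND c) OR (NOT d AND a AND NOT c) OR (d AND a AND c)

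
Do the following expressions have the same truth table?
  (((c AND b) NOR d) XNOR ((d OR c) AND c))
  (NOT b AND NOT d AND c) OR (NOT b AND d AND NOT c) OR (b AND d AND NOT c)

Yes, they are equivalent — the two output columns agree on all 8 assignments:
b | d | c | Expression 1 | Expression 2
---------------------------------------
0 | 0 | 0 | 0 | 0
0 | 0 | 1 | 1 | 1
0 | 1 | 0 | 1 | 1
0 | 1 | 1 | 0 | 0
1 | 0 | 0 | 0 | 0
1 | 0 | 1 | 0 | 0
1 | 1 | 0 | 1 | 1
1 | 1 | 1 | 0 | 0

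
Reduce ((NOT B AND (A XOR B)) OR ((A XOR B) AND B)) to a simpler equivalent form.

By distribution ((E AND v) OR (E AND NOT v) = E):
= (A XOR B)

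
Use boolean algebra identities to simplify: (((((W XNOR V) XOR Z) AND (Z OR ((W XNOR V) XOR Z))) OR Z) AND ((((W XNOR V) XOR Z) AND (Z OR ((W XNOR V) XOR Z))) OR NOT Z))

By distribution ((E OR v) AND (E OR NOT v) = E) then absorption (E AND (E OR v) = E):
= ((W XNOR V) XOR Z)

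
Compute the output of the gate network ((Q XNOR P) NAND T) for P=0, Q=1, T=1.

Substituting: ((1 XNOR 0) NAND 1)
= 1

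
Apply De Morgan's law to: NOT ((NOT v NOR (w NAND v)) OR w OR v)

NOT (NOT v NOR (w NAND v)) AND NOT w AND NOT v
De Morgan's: NOT(OR of terms) = AND of negations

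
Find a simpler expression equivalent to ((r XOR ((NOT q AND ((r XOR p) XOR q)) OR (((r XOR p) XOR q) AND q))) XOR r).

By XOR self-cancellation ((E XOR v) XOR v = E) then distribution ((E AND v) OR (E AND NOT v) = E):
= ((r XOR p) XOR q)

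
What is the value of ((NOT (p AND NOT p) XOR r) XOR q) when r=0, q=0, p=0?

Substituting: ((NOT (0 AND NOT 0) XOR 0) XOR 0)
= 1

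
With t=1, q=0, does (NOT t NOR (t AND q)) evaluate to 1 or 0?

Substituting: (NOT 1 NOR (1 AND 0))
= 1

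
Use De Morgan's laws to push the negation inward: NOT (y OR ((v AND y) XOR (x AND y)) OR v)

NOT y AND NOT ((v AND y) XOR (x AND y)) AND NOT v
De Morgan's: NOT(OR of terms) = AND of negations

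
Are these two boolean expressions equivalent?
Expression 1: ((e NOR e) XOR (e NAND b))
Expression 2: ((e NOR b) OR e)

No. Counterexample: with e=0, b=0, Expression 1 = 0 but Expression 2 = 1.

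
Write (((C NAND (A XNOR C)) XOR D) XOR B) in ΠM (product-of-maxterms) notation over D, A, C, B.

ΠM(1, 3, 5, 6, 8, 10, 12, 15) = (D OR A OR C OR NOT B) AND (D OR A OR NOT C OR NOT B) AND (D OR NOT A OR C OR NOT B) AND (D OR NOT A OR NOT C OR B) AND (NOT D OR A OR C OR B) AND (NOT D OR A OR NOT C OR B) AND (NOT D OR NOT A OR C OR B) AND (NOT D OR NOT A OR NOT C OR NOT B)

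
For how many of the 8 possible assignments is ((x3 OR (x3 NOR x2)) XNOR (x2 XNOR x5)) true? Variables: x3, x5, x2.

Satisfying assignments: (0,0,0), (0,0,1), (1,0,0), (1,1,1)
Count: 4 out of 8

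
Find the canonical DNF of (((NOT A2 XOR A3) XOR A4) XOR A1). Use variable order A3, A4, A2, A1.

(NOT A3 AND NOT A4 AND NOT A2 AND NOT A1) OR (NOT A3 AND NOT A4 AND A2 AND A1) OR (NOT A3 AND A4 AND NOT A2 AND A1) OR (NOT A3 AND A4 AND A2 AND NOT A1) OR (A3 AND NOT A4 AND NOT A2 AND A1) OR (A3 AND NOT A4 AND A2 AND NOT A1) OR (A3 AND A4 AND NOT A2 AND NOT A1) OR (A3 AND A4 AND A2 AND A1)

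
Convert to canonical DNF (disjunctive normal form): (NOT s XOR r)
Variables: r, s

(NOT r AND NOT s) OR (r AND s)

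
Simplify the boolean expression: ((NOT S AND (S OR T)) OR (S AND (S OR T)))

By distribution ((E AND v) OR (E AND NOT v) = E):
= (S OR T)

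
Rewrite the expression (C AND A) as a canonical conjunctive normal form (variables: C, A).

(C OR A) AND (C OR NOT A) AND (NOT C OR A)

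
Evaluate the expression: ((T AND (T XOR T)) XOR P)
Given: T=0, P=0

Substituting: ((0 AND (0 XOR 0)) XOR 0)
= 0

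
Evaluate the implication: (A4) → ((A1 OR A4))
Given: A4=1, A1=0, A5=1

Antecedent (A4) = 1; consequent ((A1 OR A4)) = 1.
1 → 1 = 1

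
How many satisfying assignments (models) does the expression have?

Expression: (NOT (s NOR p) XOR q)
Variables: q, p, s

Satisfying assignments: (0,0,1), (0,1,0), (0,1,1), (1,0,0)
Count: 4 out of 8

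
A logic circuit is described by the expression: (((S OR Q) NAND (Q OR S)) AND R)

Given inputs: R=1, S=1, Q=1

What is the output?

Substituting: (((1 OR 1) NAND (1 OR 1)) AND 1)
= 0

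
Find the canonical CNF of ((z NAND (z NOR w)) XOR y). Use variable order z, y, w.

(z OR NOT y OR w) AND (z OR NOT y OR NOT w) AND (NOT z OR NOT y OR w) AND (NOT z OR NOT y OR NOT w)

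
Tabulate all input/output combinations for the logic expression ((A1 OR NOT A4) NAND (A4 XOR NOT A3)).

A1 | A3 | A4 | Output
---------------------
0 | 0 | 0 | 0
0 | 0 | 1 | 1
0 | 1 | 0 | 1
0 | 1 | 1 | 1
1 | 0 | 0 | 0
1 | 0 | 1 | 1
1 | 1 | 0 | 1
1 | 1 | 1 | 0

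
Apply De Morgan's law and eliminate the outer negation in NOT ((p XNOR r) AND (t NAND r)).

NOT (p XNOR r) OR NOT (t NAND r)
De Morgan's: NOT(AND of terms) = OR of negations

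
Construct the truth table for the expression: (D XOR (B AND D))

B | D | Output
--------------
0 | 0 | 0
0 | 1 | 1
1 | 0 | 0
1 | 1 | 0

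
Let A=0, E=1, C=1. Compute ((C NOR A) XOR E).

Substituting: ((1 NOR 0) XOR 1)
= 1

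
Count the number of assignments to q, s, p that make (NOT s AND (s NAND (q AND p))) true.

Satisfying assignments: (0,0,0), (0,0,1), (1,0,0), (1,0,1)
Count: 4 out of 8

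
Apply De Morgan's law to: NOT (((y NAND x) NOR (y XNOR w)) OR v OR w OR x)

NOT ((y NAND x) NOR (y XNOR w)) AND NOT v AND NOT w AND NOT x
De Morgan's: NOT(OR of terms) = AND of negations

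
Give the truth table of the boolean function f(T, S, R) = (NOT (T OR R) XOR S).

T | S | R | Output
------------------
0 | 0 | 0 | 1
0 | 0 | 1 | 0
0 | 1 | 0 | 0
0 | 1 | 1 | 1
1 | 0 | 0 | 0
1 | 0 | 1 | 0
1 | 1 | 0 | 1
1 | 1 | 1 | 1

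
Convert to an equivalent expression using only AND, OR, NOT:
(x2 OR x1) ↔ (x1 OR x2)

((x2 OR x1) AND (x1 OR x2)) OR (NOT (x2 OR x1) AND NOT (x1 OR x2))
(Biconditional = both true or both false)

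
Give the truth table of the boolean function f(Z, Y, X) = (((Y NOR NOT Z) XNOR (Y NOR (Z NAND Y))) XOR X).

Z | Y | X | Output
------------------
0 | 0 | 0 | 1
0 | 0 | 1 | 0
0 | 1 | 0 | 1
0 | 1 | 1 | 0
1 | 0 | 0 | 0
1 | 0 | 1 | 1
1 | 1 | 0 | 1
1 | 1 | 1 | 0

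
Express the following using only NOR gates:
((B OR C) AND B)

((((B NOR C) NOR (B NOR C)) NOR ((B NOR C) NOR (B NOR C))) NOR (B NOR B))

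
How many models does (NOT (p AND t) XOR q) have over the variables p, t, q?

Satisfying assignments: (0,0,0), (0,1,0), (1,0,0), (1,1,1)
Count: 4 out of 8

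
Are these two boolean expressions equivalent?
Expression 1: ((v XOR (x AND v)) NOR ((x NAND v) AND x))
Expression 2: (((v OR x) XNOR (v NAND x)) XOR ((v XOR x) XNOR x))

No. Counterexample: with v=1, x=0, Expression 1 = 0 but Expression 2 = 1.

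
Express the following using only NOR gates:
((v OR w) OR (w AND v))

((((v NOR w) NOR (v NOR w)) NOR ((w NOR w) NOR (v NOR v))) NOR (((v NOR w) NOR (v NOR w)) NOR ((w NOR w) NOR (v NOR v))))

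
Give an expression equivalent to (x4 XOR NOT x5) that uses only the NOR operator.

((((x4 NOR (x5 NOR x5)) NOR (x4 NOR (x5 NOR x5))) NOR ((x4 NOR (x5 NOR x5)) NOR (x4 NOR (x5 NOR x5)))) NOR ((((x4 NOR x4) NOR ((x5 NOR x5) NOR (x5 NOR x5))) NOR ((x4 NOR x4) NOR ((x5 NOR x5) NOR (x5 NOR x5)))) NOR (((x4 NOR x4) NOR ((x5 NOR x5) NOR (x5 NOR x5))) NOR ((x4 NOR x4) NOR ((x5 NOR x5) NOR (x5 NOR x5))))))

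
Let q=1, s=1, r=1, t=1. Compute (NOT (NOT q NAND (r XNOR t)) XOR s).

Substituting: (NOT (NOT 1 NAND (1 XNOR 1)) XOR 1)
= 1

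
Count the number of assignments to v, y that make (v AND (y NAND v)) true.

Satisfying assignments: (1,0)
Count: 1 out of 4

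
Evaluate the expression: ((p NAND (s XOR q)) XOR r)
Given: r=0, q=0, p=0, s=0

Substituting: ((0 NAND (0 XOR 0)) XOR 0)
= 1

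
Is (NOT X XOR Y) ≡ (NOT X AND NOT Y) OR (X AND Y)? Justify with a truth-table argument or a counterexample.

Yes, they are equivalent — the two output columns agree on all 4 assignments:
X | Y | Expression 1 | Expression 2
-----------------------------------
0 | 0 | 1 | 1
0 | 1 | 0 | 0
1 | 0 | 0 | 0
1 | 1 | 1 | 1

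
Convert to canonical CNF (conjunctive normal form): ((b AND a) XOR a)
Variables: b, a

(b OR a) AND (NOT b OR a) AND (NOT b OR NOT a)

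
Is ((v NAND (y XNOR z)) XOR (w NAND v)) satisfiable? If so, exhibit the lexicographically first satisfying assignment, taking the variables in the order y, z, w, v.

y=0, z=0, w=0, v=1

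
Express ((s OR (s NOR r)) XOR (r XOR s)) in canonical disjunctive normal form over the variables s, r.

(NOT s AND NOT r) OR (NOT s AND r) OR (s AND r)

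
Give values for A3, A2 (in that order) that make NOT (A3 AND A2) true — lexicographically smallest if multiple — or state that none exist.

A3=0, A2=0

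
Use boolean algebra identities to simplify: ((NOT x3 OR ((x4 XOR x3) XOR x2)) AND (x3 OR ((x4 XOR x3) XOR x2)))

By distribution ((E OR v) AND (E OR NOT v) = E):
= ((x4 XOR x3) XOR x2)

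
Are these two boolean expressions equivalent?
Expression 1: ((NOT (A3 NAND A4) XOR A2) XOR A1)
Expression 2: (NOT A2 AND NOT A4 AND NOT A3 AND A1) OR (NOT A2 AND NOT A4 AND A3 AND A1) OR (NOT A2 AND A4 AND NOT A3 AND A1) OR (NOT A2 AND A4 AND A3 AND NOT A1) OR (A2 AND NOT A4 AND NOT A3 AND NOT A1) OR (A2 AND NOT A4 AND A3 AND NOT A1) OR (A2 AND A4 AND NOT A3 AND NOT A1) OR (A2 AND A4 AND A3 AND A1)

Yes, they are equivalent — the two output columns agree on all 16 assignments:
A2 | A4 | A3 | A1 | Expression 1 | Expression 2
-----------------------------------------------
0 | 0 | 0 | 0 | 0 | 0
0 | 0 | 0 | 1 | 1 | 1
0 | 0 | 1 | 0 | 0 | 0
0 | 0 | 1 | 1 | 1 | 1
0 | 1 | 0 | 0 | 0 | 0
0 | 1 | 0 | 1 | 1 | 1
0 | 1 | 1 | 0 | 1 | 1
0 | 1 | 1 | 1 | 0 | 0
1 | 0 | 0 | 0 | 1 | 1
1 | 0 | 0 | 1 | 0 | 0
1 | 0 | 1 | 0 | 1 | 1
1 | 0 | 1 | 1 | 0 | 0
1 | 1 | 0 | 0 | 1 | 1
1 | 1 | 0 | 1 | 0 | 0
1 | 1 | 1 | 0 | 0 | 0
1 | 1 | 1 | 1 | 1 | 1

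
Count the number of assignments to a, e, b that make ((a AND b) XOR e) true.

Satisfying assignments: (0,1,0), (0,1,1), (1,0,1), (1,1,0)
Count: 4 out of 8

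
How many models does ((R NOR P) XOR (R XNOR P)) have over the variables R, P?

Satisfying assignments: (1,1)
Count: 1 out of 4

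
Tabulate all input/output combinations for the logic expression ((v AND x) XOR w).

x | v | w | Output
------------------
0 | 0 | 0 | 0
0 | 0 | 1 | 1
0 | 1 | 0 | 0
0 | 1 | 1 | 1
1 | 0 | 0 | 0
1 | 0 | 1 | 1
1 | 1 | 0 | 1
1 | 1 | 1 | 0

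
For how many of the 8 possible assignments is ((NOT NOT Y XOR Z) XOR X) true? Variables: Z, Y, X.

Satisfying assignments: (0,0,1), (0,1,0), (1,0,0), (1,1,1)
Count: 4 out of 8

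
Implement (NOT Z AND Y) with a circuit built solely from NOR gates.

(((Z NOR Z) NOR (Z NOR Z)) NOR (Y NOR Y))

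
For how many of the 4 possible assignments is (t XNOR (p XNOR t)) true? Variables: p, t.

Satisfying assignments: (1,0), (1,1)
Count: 2 out of 4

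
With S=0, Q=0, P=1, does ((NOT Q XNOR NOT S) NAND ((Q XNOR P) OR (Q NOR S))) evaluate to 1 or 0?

Substituting: ((NOT 0 XNOR NOT 0) NAND ((0 XNOR 1) OR (0 NOR 0)))
= 0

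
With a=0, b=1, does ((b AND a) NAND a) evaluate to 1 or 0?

Substituting: ((1 AND 0) NAND 0)
= 1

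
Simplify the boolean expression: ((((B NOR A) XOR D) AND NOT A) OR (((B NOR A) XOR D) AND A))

By distribution ((E AND v) OR (E AND NOT v) = E):
= ((B NOR A) XOR D)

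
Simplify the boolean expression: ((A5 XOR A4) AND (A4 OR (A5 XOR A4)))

By absorption (E AND (E OR v) = E):
= (A5 XOR A4)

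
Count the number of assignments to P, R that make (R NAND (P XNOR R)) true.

Satisfying assignments: (0,0), (0,1), (1,0)
Count: 3 out of 4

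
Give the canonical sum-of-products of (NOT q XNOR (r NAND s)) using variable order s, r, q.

Σm(0, 2, 4, 7) = (NOT s AND NOT r AND NOT q) OR (NOT s AND r AND NOT q) OR (s AND NOT r AND NOT q) OR (s AND r AND q)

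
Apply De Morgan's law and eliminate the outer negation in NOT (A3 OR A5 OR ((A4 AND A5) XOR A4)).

NOT A3 AND NOT A5 AND NOT ((A4 AND A5) XOR A4)
De Morgan's: NOT(OR of terms) = AND of negations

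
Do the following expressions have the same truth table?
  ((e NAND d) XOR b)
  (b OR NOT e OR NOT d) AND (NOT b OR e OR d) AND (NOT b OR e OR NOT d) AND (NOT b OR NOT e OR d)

Yes, they are equivalent — the two output columns agree on all 8 assignments:
b | e | d | Expression 1 | Expression 2
---------------------------------------
0 | 0 | 0 | 1 | 1
0 | 0 | 1 | 1 | 1
0 | 1 | 0 | 1 | 1
0 | 1 | 1 | 0 | 0
1 | 0 | 0 | 0 | 0
1 | 0 | 1 | 0 | 0
1 | 1 | 0 | 0 | 0
1 | 1 | 1 | 1 | 1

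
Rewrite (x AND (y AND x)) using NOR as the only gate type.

((x NOR x) NOR (((y NOR y) NOR (x NOR x)) NOR ((y NOR y) NOR (x NOR x))))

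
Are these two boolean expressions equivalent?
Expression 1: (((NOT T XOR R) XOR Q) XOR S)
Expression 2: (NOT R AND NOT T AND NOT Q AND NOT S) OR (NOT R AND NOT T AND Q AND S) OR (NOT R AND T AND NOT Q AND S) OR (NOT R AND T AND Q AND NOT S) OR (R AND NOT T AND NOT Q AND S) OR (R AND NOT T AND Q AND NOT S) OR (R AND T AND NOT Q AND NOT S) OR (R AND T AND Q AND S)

Yes, they are equivalent — the two output columns agree on all 16 assignments:
R | T | Q | S | Expression 1 | Expression 2
-------------------------------------------
0 | 0 | 0 | 0 | 1 | 1
0 | 0 | 0 | 1 | 0 | 0
0 | 0 | 1 | 0 | 0 | 0
0 | 0 | 1 | 1 | 1 | 1
0 | 1 | 0 | 0 | 0 | 0
0 | 1 | 0 | 1 | 1 | 1
0 | 1 | 1 | 0 | 1 | 1
0 | 1 | 1 | 1 | 0 | 0
1 | 0 | 0 | 0 | 0 | 0
1 | 0 | 0 | 1 | 1 | 1
1 | 0 | 1 | 0 | 1 | 1
1 | 0 | 1 | 1 | 0 | 0
1 | 1 | 0 | 0 | 1 | 1
1 | 1 | 0 | 1 | 0 | 0
1 | 1 | 1 | 0 | 0 | 0
1 | 1 | 1 | 1 | 1 | 1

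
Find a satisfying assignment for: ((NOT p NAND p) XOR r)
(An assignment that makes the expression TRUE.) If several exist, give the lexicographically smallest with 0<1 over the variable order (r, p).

r=0, p=0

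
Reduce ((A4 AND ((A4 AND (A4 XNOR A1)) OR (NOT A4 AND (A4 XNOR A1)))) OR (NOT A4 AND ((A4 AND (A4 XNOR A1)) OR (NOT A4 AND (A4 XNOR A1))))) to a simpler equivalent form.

By distribution ((E AND v) OR (E AND NOT v) = E) then distribution ((E AND v) OR (E AND NOT v) = E):
= (A4 XNOR A1)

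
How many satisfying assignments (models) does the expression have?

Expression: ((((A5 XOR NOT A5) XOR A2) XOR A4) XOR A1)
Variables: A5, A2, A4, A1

Satisfying assignments: (0,0,0,0), (0,0,1,1), (0,1,0,1), (0,1,1,0), (1,0,0,0), (1,0,1,1), (1,1,0,1), (1,1,1,0)
Count: 8 out of 16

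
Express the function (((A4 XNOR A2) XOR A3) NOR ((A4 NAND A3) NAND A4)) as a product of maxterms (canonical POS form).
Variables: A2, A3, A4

ΠM(0, 2, 3, 4, 5, 6, 7) = (A2 OR A3 OR A4) AND (A2 OR NOT A3 OR A4) AND (A2 OR NOT A3 OR NOT A4) AND (NOT A2 OR A3 OR A4) AND (NOT A2 OR A3 OR NOT A4) AND (NOT A2 OR NOT A3 OR A4) AND (NOT A2 OR NOT A3 OR NOT A4)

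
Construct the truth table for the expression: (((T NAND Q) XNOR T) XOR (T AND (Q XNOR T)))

T | Q | Output
--------------
0 | 0 | 0
0 | 1 | 0
1 | 0 | 1
1 | 1 | 1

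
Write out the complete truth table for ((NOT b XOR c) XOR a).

c | a | b | Output
------------------
0 | 0 | 0 | 1
0 | 0 | 1 | 0
0 | 1 | 0 | 0
0 | 1 | 1 | 1
1 | 0 | 0 | 0
1 | 0 | 1 | 1
1 | 1 | 0 | 1
1 | 1 | 1 | 0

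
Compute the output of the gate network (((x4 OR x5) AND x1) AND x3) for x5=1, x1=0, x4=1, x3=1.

Substituting: (((1 OR 1) AND 0) AND 1)
= 0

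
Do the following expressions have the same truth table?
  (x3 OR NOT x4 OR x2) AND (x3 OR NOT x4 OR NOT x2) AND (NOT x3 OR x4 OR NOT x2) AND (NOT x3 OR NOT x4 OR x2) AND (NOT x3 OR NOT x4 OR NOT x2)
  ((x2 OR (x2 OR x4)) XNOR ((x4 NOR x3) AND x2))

Yes, they are equivalent — the two output columns agree on all 8 assignments:
x3 | x4 | x2 | Expression 1 | Expression 2
------------------------------------------
0 | 0 | 0 | 1 | 1
0 | 0 | 1 | 1 | 1
0 | 1 | 0 | 0 | 0
0 | 1 | 1 | 0 | 0
1 | 0 | 0 | 1 | 1
1 | 0 | 1 | 0 | 0
1 | 1 | 0 | 0 | 0
1 | 1 | 1 | 0 | 0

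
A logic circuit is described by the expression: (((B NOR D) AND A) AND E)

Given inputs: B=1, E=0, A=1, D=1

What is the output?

Substituting: (((1 NOR 1) AND 1) AND 0)
= 0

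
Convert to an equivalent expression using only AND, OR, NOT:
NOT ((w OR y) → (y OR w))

(w OR y) AND NOT (y OR w)
(Negated implication: NOT(A → B) = A AND NOT B)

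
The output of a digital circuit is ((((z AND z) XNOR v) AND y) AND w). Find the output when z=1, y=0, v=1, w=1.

Substituting: ((((1 AND 1) XNOR 1) AND 0) AND 1)
= 0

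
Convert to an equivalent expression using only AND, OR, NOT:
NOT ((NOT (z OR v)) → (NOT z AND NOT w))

(NOT (z OR v)) AND NOT (NOT z AND NOT w)
(Negated implication: NOT(A → B) = A AND NOT B)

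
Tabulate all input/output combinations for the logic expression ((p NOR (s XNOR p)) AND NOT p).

p | s | Output
--------------
0 | 0 | 0
0 | 1 | 1
1 | 0 | 0
1 | 1 | 0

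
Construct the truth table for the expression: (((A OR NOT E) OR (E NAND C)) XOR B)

E | C | B | A | Output
----------------------
0 | 0 | 0 | 0 | 1
0 | 0 | 0 | 1 | 1
0 | 0 | 1 | 0 | 0
0 | 0 | 1 | 1 | 0
0 | 1 | 0 | 0 | 1
0 | 1 | 0 | 1 | 1
0 | 1 | 1 | 0 | 0
0 | 1 | 1 | 1 | 0
1 | 0 | 0 | 0 | 1
1 | 0 | 0 | 1 | 1
1 | 0 | 1 | 0 | 0
1 | 0 | 1 | 1 | 0
1 | 1 | 0 | 0 | 0
1 | 1 | 0 | 1 | 1
1 | 1 | 1 | 0 | 1
1 | 1 | 1 | 1 | 0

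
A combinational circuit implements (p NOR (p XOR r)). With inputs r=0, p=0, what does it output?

Substituting: (0 NOR (0 XOR 0))
= 1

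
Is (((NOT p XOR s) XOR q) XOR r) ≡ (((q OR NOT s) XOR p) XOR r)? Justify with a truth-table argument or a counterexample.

No. Counterexample: with p=0, s=0, q=1, r=0, Expression 1 = 0 but Expression 2 = 1.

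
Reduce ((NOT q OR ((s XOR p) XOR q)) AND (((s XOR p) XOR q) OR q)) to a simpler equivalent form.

By distribution ((E OR v) AND (E OR NOT v) = E):
= ((s XOR p) XOR q)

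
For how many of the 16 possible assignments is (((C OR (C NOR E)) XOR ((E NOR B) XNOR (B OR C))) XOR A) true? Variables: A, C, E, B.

Satisfying assignments: (0,0,0,0), (0,0,0,1), (0,0,1,0), (0,1,0,1), (0,1,1,0), (0,1,1,1), (1,0,1,1), (1,1,0,0)
Count: 8 out of 16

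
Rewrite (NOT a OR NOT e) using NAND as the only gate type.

(((a NAND a) NAND (a NAND a)) NAND ((e NAND e) NAND (e NAND e)))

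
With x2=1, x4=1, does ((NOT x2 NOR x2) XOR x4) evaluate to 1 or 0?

Substituting: ((NOT 1 NOR 1) XOR 1)
= 1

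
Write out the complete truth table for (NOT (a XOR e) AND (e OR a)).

e | a | Output
--------------
0 | 0 | 0
0 | 1 | 0
1 | 0 | 0
1 | 1 | 1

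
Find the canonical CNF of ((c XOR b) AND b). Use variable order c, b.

(c OR b) AND (NOT c OR b) AND (NOT c OR NOT b)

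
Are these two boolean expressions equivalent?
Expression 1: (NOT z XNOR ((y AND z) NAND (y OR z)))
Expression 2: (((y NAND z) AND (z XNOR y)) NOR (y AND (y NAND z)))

No. Counterexample: with y=0, z=0, Expression 1 = 1 but Expression 2 = 0.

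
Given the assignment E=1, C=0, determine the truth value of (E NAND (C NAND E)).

Substituting: (1 NAND (0 NAND 1))
= 0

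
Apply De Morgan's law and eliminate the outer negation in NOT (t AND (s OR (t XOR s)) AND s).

NOT t OR NOT (s OR (t XOR s)) OR NOT s
De Morgan's: NOT(AND of terms) = OR of negations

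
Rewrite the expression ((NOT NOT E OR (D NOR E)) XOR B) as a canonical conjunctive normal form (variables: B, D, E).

(B OR NOT D OR E) AND (NOT B OR D OR E) AND (NOT B OR D OR NOT E) AND (NOT B OR NOT D OR NOT E)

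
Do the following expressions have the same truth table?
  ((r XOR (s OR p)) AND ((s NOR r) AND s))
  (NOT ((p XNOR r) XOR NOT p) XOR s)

No. Counterexample: with r=0, p=0, s=0, Expression 1 = 0 but Expression 2 = 1.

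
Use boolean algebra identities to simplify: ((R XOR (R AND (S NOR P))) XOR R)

By XOR self-cancellation ((E XOR v) XOR v = E):
= (R AND (S NOR P))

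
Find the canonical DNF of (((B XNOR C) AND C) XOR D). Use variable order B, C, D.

(NOT B AND NOT C AND D) OR (NOT B AND C AND D) OR (B AND NOT C AND D) OR (B AND C AND NOT D)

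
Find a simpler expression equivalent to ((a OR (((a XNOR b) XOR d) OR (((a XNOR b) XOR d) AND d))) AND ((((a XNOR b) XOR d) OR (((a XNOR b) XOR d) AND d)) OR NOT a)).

By distribution ((E OR v) AND (E OR NOT v) = E) then absorption (E OR (E AND v) = E):
= ((a XNOR b) XOR d)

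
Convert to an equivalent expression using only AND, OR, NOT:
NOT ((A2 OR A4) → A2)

(A2 OR A4) AND NOT A2
(Negated implication: NOT(A → B) = A AND NOT B)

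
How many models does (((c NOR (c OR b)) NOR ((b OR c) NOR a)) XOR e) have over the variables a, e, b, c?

Satisfying assignments: (0,0,0,1), (0,0,1,0), (0,0,1,1), (0,1,0,0), (1,0,0,1), (1,0,1,0), (1,0,1,1), (1,1,0,0)
Count: 8 out of 16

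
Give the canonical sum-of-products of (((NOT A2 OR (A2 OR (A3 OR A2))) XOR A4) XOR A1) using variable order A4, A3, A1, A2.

Σm(0, 1, 4, 5, 10, 11, 14, 15) = (NOT A4 AND NOT A3 AND NOT A1 AND NOT A2) OR (NOT A4 AND NOT A3 AND NOT A1 AND A2) OR (NOT A4 AND A3 AND NOT A1 AND NOT A2) OR (NOT A4 AND A3 AND NOT A1 AND A2) OR (A4 AND NOT A3 AND A1 AND NOT A2) OR (A4 AND NOT A3 AND A1 AND A2) OR (A4 AND A3 AND A1 AND NOT A2) OR (A4 AND A3 AND A1 AND A2)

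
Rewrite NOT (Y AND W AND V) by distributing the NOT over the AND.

NOT Y OR NOT W OR NOT V
De Morgan's: NOT(AND of terms) = OR of negations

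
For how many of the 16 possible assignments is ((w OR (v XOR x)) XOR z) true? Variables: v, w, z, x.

Satisfying assignments: (0,0,0,1), (0,0,1,0), (0,1,0,0), (0,1,0,1), (1,0,0,0), (1,0,1,1), (1,1,0,0), (1,1,0,1)
Count: 8 out of 16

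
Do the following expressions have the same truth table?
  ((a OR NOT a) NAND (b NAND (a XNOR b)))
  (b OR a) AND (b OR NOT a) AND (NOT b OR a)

Yes, they are equivalent — the two output columns agree on all 4 assignments:
b | a | Expression 1 | Expression 2
-----------------------------------
0 | 0 | 0 | 0
0 | 1 | 0 | 0
1 | 0 | 0 | 0
1 | 1 | 1 | 1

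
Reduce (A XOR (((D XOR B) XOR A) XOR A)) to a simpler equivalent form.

By XOR self-cancellation ((E XOR v) XOR v = E):
= ((D XOR B) XOR A)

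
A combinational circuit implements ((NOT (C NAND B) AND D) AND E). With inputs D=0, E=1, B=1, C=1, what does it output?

Substituting: ((NOT (1 NAND 1) AND 0) AND 1)
= 0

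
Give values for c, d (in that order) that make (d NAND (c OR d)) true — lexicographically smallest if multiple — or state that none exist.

c=0, d=0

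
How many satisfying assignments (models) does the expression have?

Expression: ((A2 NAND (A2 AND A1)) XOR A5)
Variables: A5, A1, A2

Satisfying assignments: (0,0,0), (0,0,1), (0,1,0), (1,1,1)
Count: 4 out of 8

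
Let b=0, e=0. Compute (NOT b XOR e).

Substituting: (NOT 0 XOR 0)
= 1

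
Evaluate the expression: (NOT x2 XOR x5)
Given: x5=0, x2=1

Substituting: (NOT 1 XOR 0)
= 0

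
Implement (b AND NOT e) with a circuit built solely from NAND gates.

((b NAND (e NAND e)) NAND (b NAND (e NAND e)))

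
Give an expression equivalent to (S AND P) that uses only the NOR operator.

((S NOR S) NOR (P NOR P))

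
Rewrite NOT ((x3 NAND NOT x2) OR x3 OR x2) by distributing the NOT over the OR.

NOT (x3 NAND NOT x2) AND NOT x3 AND NOT x2
De Morgan's: NOT(OR of terms) = AND of negations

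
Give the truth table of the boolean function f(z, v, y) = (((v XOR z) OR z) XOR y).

z | v | y | Output
------------------
0 | 0 | 0 | 0
0 | 0 | 1 | 1
0 | 1 | 0 | 1
0 | 1 | 1 | 0
1 | 0 | 0 | 1
1 | 0 | 1 | 0
1 | 1 | 0 | 1
1 | 1 | 1 | 0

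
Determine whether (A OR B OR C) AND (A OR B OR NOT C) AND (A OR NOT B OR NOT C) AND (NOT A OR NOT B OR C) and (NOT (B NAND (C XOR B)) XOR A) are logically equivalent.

Yes, they are equivalent — the two output columns agree on all 8 assignments:
A | B | C | Expression 1 | Expression 2
---------------------------------------
0 | 0 | 0 | 0 | 0
0 | 0 | 1 | 0 | 0
0 | 1 | 0 | 1 | 1
0 | 1 | 1 | 0 | 0
1 | 0 | 0 | 1 | 1
1 | 0 | 1 | 1 | 1
1 | 1 | 0 | 0 | 0
1 | 1 | 1 | 1 | 1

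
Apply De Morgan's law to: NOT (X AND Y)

NOT X OR NOT Y
De Morgan's: NOT(AND of terms) = OR of negations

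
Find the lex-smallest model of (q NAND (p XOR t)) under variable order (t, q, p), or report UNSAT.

t=0, q=0, p=0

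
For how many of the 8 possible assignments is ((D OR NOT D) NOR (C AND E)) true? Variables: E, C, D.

No assignment satisfies the expression.
Count: 0 out of 8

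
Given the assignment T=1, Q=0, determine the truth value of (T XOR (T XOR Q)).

Substituting: (1 XOR (1 XOR 0))
= 0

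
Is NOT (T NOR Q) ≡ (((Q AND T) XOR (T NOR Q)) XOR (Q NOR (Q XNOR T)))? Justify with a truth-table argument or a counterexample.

No. Counterexample: with T=0, Q=0, Expression 1 = 0 but Expression 2 = 1.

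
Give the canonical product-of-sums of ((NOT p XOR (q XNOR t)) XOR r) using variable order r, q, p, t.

ΠM(0, 3, 5, 6, 9, 10, 12, 15) = (r OR q OR p OR t) AND (r OR q OR NOT p OR NOT t) AND (r OR NOT q OR p OR NOT t) AND (r OR NOT q OR NOT p OR t) AND (NOT r OR q OR p OR NOT t) AND (NOT r OR q OR NOT p OR t) AND (NOT r OR NOT q OR p OR t) AND (NOT r OR NOT q OR NOT p OR NOT t)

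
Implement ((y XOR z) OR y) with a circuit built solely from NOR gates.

((((((y NOR z) NOR (y NOR z)) NOR ((y NOR z) NOR (y NOR z))) NOR ((((y NOR y) NOR (z NOR z)) NOR ((y NOR y) NOR (z NOR z))) NOR (((y NOR y) NOR (z NOR z)) NOR ((y NOR y) NOR (z NOR z))))) NOR y) NOR (((((y NOR z) NOR (y NOR z)) NOR ((y NOR z) NOR (y NOR z))) NOR ((((y NOR y) NOR (z NOR z)) NOR ((y NOR y) NOR (z NOR z))) NOR (((y NOR y) NOR (z NOR z)) NOR ((y NOR y) NOR (z NOR z))))) NOR y))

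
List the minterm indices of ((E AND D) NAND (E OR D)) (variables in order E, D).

Σm(0, 1, 2) = (NOT E AND NOT D) OR (NOT E AND D) OR (E AND NOT D)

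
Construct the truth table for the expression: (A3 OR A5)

A5 | A3 | Output
----------------
0 | 0 | 0
0 | 1 | 1
1 | 0 | 1
1 | 1 | 1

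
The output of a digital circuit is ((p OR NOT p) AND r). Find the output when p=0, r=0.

Substituting: ((0 OR NOT 0) AND 0)
= 0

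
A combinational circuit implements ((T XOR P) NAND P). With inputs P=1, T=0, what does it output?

Substituting: ((0 XOR 1) NAND 1)
= 0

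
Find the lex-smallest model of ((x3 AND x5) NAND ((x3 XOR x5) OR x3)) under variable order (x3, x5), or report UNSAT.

x3=0, x5=0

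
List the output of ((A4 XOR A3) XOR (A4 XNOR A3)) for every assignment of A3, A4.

A3 | A4 | Output
----------------
0 | 0 | 1
0 | 1 | 1
1 | 0 | 1
1 | 1 | 1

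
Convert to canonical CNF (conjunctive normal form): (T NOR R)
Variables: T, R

(T OR NOT R) AND (NOT T OR R) AND (NOT T OR NOT R)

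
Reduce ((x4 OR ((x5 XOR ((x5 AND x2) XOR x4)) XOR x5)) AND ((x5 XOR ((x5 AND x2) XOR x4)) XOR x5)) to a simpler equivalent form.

By absorption (E AND (E OR v) = E) then XOR self-cancellation ((E XOR v) XOR v = E):
= ((x5 AND x2) XOR x4)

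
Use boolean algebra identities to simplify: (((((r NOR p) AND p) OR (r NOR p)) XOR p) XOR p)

By XOR self-cancellation ((E XOR v) XOR v = E) then absorption (E OR (E AND v) = E):
= (r NOR p)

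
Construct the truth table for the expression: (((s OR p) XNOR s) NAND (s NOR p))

p | s | Output
--------------
0 | 0 | 0
0 | 1 | 1
1 | 0 | 1
1 | 1 | 1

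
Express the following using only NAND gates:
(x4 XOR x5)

((x4 NAND (x4 NAND x5)) NAND (x5 NAND (x4 NAND x5)))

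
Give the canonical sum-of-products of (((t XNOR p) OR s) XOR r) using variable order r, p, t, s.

Σm(0, 1, 3, 5, 6, 7, 10, 12) = (NOT r AND NOT p AND NOT t AND NOT s) OR (NOT r AND NOT p AND NOT t AND s) OR (NOT r AND NOT p AND t AND s) OR (NOT r AND p AND NOT t AND s) OR (NOT r AND p AND t AND NOT s) OR (NOT r AND p AND t AND s) OR (r AND NOT p AND t AND NOT s) OR (r AND p AND NOT t AND NOT s)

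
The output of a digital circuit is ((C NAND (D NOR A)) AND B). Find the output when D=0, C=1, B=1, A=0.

Substituting: ((1 NAND (0 NOR 0)) AND 1)
= 0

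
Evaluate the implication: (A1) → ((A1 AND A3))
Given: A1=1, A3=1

Antecedent (A1) = 1; consequent ((A1 AND A3)) = 1.
1 → 1 = 1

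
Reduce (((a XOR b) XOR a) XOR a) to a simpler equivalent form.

By XOR self-cancellation ((E XOR v) XOR v = E):
= (a XOR b)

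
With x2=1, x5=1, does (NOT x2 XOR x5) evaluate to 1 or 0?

Substituting: (NOT 1 XOR 1)
= 1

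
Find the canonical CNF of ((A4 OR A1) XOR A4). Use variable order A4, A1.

(A4 OR A1) AND (NOT A4 OR A1) AND (NOT A4 OR NOT A1)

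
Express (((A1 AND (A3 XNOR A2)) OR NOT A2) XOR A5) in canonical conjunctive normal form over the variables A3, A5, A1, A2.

(A3 OR A5 OR A1 OR NOT A2) AND (A3 OR A5 OR NOT A1 OR NOT A2) AND (A3 OR NOT A5 OR A1 OR A2) AND (A3 OR NOT A5 OR NOT A1 OR A2) AND (NOT A3 OR A5 OR A1 OR NOT A2) AND (NOT A3 OR NOT A5 OR A1 OR A2) AND (NOT A3 OR NOT A5 OR NOT A1 OR A2) AND (NOT A3 OR NOT A5 OR NOT A1 OR NOT A2)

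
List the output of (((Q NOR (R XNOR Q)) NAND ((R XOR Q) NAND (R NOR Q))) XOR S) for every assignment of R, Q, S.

R | Q | S | Output
------------------
0 | 0 | 0 | 1
0 | 0 | 1 | 0
0 | 1 | 0 | 1
0 | 1 | 1 | 0
1 | 0 | 0 | 0
1 | 0 | 1 | 1
1 | 1 | 0 | 1
1 | 1 | 1 | 0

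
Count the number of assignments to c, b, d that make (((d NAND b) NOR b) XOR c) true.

Satisfying assignments: (1,0,0), (1,0,1), (1,1,0), (1,1,1)
Count: 4 out of 8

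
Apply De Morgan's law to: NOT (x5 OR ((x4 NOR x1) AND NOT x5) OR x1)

NOT x5 AND NOT ((x4 NOR x1) AND NOT x5) AND NOT x1
De Morgan's: NOT(OR of terms) = AND of negations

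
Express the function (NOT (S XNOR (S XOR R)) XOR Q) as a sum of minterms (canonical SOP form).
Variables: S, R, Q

Σm(1, 2, 5, 6) = (NOT S AND NOT R AND Q) OR (NOT S AND R AND NOT Q) OR (S AND NOT R AND Q) OR (S AND R AND NOT Q)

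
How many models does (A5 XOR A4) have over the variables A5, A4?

Satisfying assignments: (0,1), (1,0)
Count: 2 out of 4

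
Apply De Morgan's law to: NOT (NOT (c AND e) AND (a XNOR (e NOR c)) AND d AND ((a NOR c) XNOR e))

(c AND e) OR NOT (a XNOR (e NOR c)) OR NOT d OR NOT ((a NOR c) XNOR e)
De Morgan's: NOT(AND of terms) = OR of negations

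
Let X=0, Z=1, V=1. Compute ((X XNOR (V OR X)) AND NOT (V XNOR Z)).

Substituting: ((0 XNOR (1 OR 0)) AND NOT (1 XNOR 1))
= 0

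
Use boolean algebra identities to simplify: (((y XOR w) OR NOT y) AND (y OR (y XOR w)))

By distribution ((E OR v) AND (E OR NOT v) = E):
= (y XOR w)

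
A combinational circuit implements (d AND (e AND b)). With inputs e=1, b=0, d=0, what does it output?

Substituting: (0 AND (1 AND 0))
= 0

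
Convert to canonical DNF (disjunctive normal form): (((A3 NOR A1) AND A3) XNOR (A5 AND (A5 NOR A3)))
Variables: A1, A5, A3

(NOT A1 AND NOT A5 AND NOT A3) OR (NOT A1 AND NOT A5 AND A3) OR (NOT A1 AND A5 AND NOT A3) OR (NOT A1 AND A5 AND A3) OR (A1 AND NOT A5 AND NOT A3) OR (A1 AND NOT A5 AND A3) OR (A1 AND A5 AND NOT A3) OR (A1 AND A5 AND A3)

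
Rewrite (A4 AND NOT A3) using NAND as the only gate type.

((A4 NAND (A3 NAND A3)) NAND (A4 NAND (A3 NAND A3)))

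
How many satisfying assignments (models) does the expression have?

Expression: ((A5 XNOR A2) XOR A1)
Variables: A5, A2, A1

Satisfying assignments: (0,0,0), (0,1,1), (1,0,1), (1,1,0)
Count: 4 out of 8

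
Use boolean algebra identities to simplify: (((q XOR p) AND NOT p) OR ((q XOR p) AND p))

By distribution ((E AND v) OR (E AND NOT v) = E):
= (q XOR p)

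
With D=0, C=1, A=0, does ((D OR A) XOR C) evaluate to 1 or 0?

Substituting: ((0 OR 0) XOR 1)
= 1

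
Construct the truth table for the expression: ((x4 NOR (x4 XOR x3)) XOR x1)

x3 | x4 | x1 | Output
---------------------
0 | 0 | 0 | 1
0 | 0 | 1 | 0
0 | 1 | 0 | 0
0 | 1 | 1 | 1
1 | 0 | 0 | 0
1 | 0 | 1 | 1
1 | 1 | 0 | 0
1 | 1 | 1 | 1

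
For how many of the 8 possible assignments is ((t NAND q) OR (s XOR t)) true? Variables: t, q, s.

Satisfying assignments: (0,0,0), (0,0,1), (0,1,0), (0,1,1), (1,0,0), (1,0,1), (1,1,0)
Count: 7 out of 8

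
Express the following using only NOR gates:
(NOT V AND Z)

(((V NOR V) NOR (V NOR V)) NOR (Z NOR Z))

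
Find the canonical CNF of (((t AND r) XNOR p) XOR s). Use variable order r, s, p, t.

(r OR s OR NOT p OR t) AND (r OR s OR NOT p OR NOT t) AND (r OR NOT s OR p OR t) AND (r OR NOT s OR p OR NOT t) AND (NOT r OR s OR p OR NOT t) AND (NOT r OR s OR NOT p OR t) AND (NOT r OR NOT s OR p OR t) AND (NOT r OR NOT s OR NOT p OR NOT t)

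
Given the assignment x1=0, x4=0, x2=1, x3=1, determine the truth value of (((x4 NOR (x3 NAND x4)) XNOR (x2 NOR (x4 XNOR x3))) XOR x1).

Substituting: (((0 NOR (1 NAND 0)) XNOR (1 NOR (0 XNOR 1))) XOR 0)
= 1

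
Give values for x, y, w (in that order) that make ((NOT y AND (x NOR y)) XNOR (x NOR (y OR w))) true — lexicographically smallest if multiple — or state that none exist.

x=0, y=0, w=0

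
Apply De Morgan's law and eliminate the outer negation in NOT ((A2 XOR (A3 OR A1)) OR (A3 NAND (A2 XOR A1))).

NOT (A2 XOR (A3 OR A1)) AND NOT (A3 NAND (A2 XOR A1))
De Morgan's: NOT(OR of terms) = AND of negations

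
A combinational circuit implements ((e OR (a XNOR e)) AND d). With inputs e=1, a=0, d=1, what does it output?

Substituting: ((1 OR (0 XNOR 1)) AND 1)
= 1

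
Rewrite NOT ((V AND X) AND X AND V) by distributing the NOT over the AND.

NOT (V AND X) OR NOT X OR NOT V
De Morgan's: NOT(AND of terms) = OR of negations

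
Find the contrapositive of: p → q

Contrapositive: NOT q → NOT p
Note: A statement and its contrapositive are logically equivalent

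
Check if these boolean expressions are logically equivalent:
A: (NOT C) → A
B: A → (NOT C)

No, Converse is not equivalent to original (counterexample: C=0, A=0, E=0)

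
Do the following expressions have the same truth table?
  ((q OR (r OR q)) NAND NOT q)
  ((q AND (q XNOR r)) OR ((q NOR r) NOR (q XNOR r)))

No. Counterexample: with q=0, r=0, Expression 1 = 1 but Expression 2 = 0.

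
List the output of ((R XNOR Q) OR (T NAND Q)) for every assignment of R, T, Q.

R | T | Q | Output
------------------
0 | 0 | 0 | 1
0 | 0 | 1 | 1
0 | 1 | 0 | 1
0 | 1 | 1 | 0
1 | 0 | 0 | 1
1 | 0 | 1 | 1
1 | 1 | 0 | 1
1 | 1 | 1 | 1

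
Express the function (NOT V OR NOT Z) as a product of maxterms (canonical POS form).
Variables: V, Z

ΠM(3) = (NOT V OR NOT Z)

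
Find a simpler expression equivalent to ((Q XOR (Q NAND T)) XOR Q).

By XOR self-cancellation ((E XOR v) XOR v = E):
= (Q NAND T)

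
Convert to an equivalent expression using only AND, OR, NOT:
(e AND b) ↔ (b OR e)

((e AND b) AND (b OR e)) OR (NOT (e AND b) AND NOT (b OR e))
(Biconditional = both true or both false)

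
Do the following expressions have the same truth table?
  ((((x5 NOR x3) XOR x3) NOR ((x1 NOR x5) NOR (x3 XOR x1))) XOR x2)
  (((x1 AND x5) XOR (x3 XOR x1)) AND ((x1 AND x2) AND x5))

No. Counterexample: with x5=0, x3=0, x1=0, x2=1, Expression 1 = 1 but Expression 2 = 0.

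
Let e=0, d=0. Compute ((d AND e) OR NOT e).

Substituting: ((0 AND 0) OR NOT 0)
= 1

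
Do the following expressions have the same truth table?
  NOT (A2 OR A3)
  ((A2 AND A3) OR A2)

No. Counterexample: with A2=0, A3=0, Expression 1 = 1 but Expression 2 = 0.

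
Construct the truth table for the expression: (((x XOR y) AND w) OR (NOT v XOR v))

v | x | y | w | Output
----------------------
0 | 0 | 0 | 0 | 1
0 | 0 | 0 | 1 | 1
0 | 0 | 1 | 0 | 1
0 | 0 | 1 | 1 | 1
0 | 1 | 0 | 0 | 1
0 | 1 | 0 | 1 | 1
0 | 1 | 1 | 0 | 1
0 | 1 | 1 | 1 | 1
1 | 0 | 0 | 0 | 1
1 | 0 | 0 | 1 | 1
1 | 0 | 1 | 0 | 1
1 | 0 | 1 | 1 | 1
1 | 1 | 0 | 0 | 1
1 | 1 | 0 | 1 | 1
1 | 1 | 1 | 0 | 1
1 | 1 | 1 | 1 | 1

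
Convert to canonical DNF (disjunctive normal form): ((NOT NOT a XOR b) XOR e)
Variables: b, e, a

(NOT b AND NOT e AND a) OR (NOT b AND e AND NOT a) OR (b AND NOT e AND NOT a) OR (b AND e AND a)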